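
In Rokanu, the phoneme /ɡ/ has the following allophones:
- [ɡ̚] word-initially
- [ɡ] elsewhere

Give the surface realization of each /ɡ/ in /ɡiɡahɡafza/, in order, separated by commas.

[ɡ̚], [ɡ], [ɡ]

Occurrence 1 (position 1): word-initially → [ɡ̚].
Occurrence 2 (position 3): no conditioning environment matches → elsewhere allophone [ɡ].
Occurrence 3 (position 6): no conditioning environment matches → elsewhere allophone [ɡ].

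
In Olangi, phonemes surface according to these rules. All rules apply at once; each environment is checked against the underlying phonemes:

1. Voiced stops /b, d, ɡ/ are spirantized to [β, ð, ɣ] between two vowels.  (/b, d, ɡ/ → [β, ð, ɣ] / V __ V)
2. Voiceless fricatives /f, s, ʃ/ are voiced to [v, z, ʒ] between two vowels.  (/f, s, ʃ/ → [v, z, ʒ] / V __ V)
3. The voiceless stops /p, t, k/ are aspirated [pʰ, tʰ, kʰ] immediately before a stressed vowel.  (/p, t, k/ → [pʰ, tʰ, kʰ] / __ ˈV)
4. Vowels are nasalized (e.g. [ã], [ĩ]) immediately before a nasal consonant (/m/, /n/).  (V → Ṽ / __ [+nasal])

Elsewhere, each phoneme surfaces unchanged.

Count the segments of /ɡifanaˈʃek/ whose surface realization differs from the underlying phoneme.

Segments that undergo a rule: /f/ → [v] (rule 2); /a/ → [ã] (rule 4); /ʃ/ → [ʒ] (rule 2).
All other segments surface unchanged.

3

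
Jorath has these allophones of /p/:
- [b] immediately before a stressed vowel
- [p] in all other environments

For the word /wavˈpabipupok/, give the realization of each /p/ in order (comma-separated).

[b], [p], [p]

Occurrence 1 (position 4): immediately before a stressed vowel → [b].
Occurrence 2 (position 8): no conditioning environment matches → elsewhere allophone [p].
Occurrence 3 (position 10): no conditioning environment matches → elsewhere allophone [p].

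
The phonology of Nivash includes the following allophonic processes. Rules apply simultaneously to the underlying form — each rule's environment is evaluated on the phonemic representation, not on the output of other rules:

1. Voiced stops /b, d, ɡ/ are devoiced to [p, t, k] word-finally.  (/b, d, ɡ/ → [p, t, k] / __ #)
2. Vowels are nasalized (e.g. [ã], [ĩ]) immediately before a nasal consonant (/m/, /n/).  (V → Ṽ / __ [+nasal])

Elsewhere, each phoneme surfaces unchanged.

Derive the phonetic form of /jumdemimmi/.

/j/ — not in any rule's target class → [j].
/u/ (between /j/ and /m/) occurs before a nasal consonant → [ũ] by rule 2.
/m/ (between /u/ and /d/): no rule targets it → [m].
/d/ (between /m/ and /e/) fails the environment for rule 1, so it stays [d].
/e/ (between /d/ and /m/) occurs before a nasal consonant → [ẽ] by rule 2.
/m/ (between /e/ and /i/): no rule targets it → [m].
/i/ (between /m/ and /m/) occurs before a nasal consonant → [ĩ] by rule 2.
/m/ stays [m].
/m/ stays [m].
/i/ (word-final) is in the target of rule 2 but the environment (before a nasal consonant) is not met → [i].

[jũmdẽmĩmmi]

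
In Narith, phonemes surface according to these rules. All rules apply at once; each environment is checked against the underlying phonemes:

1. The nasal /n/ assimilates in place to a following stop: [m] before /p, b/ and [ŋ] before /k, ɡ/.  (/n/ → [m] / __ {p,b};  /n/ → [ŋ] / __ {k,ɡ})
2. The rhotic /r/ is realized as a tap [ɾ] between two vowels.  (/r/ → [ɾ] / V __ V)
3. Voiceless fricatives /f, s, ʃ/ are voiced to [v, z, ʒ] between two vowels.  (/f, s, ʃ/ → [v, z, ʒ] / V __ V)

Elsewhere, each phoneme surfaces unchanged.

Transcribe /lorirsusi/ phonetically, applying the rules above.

[loɾirsuzi]

/l/ (word-initial): no rule targets it → [l].
/o/ (between /l/ and /r/) is unaffected → [o].
/r/ — between /o/ and /i/, between two vowels — surfaces as [ɾ] (rule 2).
/i/ (between /r/ and /r/): no rule targets it → [i].
/r/ (between /i/ and /s/): rule 2 targets it, but not between two vowels → unchanged [r].
/s/ (between /r/ and /u/): rule 3 targets it, but not between two vowels → unchanged [s].
/u/ (between /s/ and /s/) is unaffected → [u].
Rule 3 applies to /s/ (between /u/ and /i/: between two vowels) → [z].
/i/ stays [i].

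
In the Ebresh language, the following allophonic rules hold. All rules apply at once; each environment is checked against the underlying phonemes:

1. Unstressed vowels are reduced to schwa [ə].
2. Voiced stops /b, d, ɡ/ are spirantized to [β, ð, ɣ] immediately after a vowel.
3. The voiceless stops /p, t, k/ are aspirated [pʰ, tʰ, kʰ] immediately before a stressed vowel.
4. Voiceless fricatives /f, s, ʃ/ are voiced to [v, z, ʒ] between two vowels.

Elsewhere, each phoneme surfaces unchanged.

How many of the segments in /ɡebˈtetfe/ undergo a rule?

4

Segments that undergo a rule: /e/ → [ə] (rule 1); /b/ → [β] (rule 2); /t/ → [tʰ] (rule 3); /e/ → [ə] (rule 1).
All other segments surface unchanged.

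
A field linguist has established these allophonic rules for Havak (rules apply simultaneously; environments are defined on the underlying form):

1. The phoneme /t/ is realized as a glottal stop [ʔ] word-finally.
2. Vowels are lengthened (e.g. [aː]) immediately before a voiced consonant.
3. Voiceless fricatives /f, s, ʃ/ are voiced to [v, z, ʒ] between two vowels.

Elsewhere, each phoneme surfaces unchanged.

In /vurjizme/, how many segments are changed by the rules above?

Segments that undergo a rule: /u/ → [uː] (rule 2); /i/ → [iː] (rule 2).
All other segments surface unchanged.

2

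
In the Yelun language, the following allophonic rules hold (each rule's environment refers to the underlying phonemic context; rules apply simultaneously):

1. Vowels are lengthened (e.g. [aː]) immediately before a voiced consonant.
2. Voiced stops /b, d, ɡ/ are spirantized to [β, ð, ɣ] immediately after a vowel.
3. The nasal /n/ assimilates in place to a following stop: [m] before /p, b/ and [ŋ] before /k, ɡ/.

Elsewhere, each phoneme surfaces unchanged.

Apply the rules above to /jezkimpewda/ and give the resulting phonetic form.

/j/ (word-initial): no rule targets it → [j].
/e/ (between /j/ and /z/): before a voiced consonant, so rule 1 applies → [eː].
/z/ (between /e/ and /k/) is unaffected → [z].
/k/ stays [k].
Rule 1 applies to /i/ (between /k/ and /m/: before a voiced consonant) → [iː].
/m/ — not in any rule's target class → [m].
/p/ (between /m/ and /e/) is unaffected → [p].
/e/ (between /p/ and /w/) occurs before a voiced consonant → [eː] by rule 1.
/w/ (between /e/ and /d/) is unaffected → [w].
/d/ — between /w/ and /a/; rule 2 does not apply here → [d].
/a/ (word-final) is in the target of rule 1 but the environment (before a voiced consonant) is not met → [a].

[jeːzkiːmpeːwda]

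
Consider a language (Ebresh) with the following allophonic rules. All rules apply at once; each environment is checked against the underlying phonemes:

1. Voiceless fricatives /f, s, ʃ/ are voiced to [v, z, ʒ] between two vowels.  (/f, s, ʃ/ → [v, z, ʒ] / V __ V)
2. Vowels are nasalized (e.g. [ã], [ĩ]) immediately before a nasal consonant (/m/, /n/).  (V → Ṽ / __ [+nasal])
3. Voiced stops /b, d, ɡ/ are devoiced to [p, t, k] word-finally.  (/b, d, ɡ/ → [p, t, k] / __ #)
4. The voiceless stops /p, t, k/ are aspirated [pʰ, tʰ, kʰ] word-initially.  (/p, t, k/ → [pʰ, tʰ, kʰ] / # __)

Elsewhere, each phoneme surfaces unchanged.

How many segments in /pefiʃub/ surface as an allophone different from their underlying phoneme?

Segments that undergo a rule: /p/ → [pʰ] (rule 4); /f/ → [v] (rule 1); /ʃ/ → [ʒ] (rule 1); /b/ → [p] (rule 3).
All other segments surface unchanged.

4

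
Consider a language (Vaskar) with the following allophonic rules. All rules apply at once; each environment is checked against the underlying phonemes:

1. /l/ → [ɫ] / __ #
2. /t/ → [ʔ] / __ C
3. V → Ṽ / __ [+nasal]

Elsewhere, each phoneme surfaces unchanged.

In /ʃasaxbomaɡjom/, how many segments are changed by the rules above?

Segments that undergo a rule: /o/ → [õ] (rule 3); /o/ → [õ] (rule 3).
All other segments surface unchanged.

2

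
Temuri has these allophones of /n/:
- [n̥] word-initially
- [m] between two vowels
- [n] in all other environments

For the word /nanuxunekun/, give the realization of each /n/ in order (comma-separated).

Occurrence 1 (position 1): word-initially → [n̥].
Occurrence 2 (position 3): between two vowels → [m].
Occurrence 3 (position 7): between two vowels → [m].
Occurrence 4 (position 11): no conditioning environment matches → elsewhere allophone [n].

[n̥], [m], [m], [n]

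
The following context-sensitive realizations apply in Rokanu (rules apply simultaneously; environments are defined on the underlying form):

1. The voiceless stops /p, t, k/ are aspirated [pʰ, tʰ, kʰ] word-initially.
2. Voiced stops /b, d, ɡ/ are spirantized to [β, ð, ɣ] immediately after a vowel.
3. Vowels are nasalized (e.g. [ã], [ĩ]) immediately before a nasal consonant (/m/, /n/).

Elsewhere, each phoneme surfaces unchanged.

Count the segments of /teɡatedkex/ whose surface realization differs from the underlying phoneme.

3

Segments that undergo a rule: /t/ → [tʰ] (rule 1); /ɡ/ → [ɣ] (rule 2); /d/ → [ð] (rule 2).
All other segments surface unchanged.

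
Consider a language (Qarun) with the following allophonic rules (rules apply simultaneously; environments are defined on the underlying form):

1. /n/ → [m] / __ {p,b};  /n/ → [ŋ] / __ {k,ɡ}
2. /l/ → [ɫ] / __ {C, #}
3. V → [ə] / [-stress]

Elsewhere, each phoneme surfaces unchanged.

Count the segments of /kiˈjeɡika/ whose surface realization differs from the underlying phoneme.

3

Segments that undergo a rule: /i/ → [ə] (rule 3); /i/ → [ə] (rule 3); /a/ → [ə] (rule 3).
All other segments surface unchanged.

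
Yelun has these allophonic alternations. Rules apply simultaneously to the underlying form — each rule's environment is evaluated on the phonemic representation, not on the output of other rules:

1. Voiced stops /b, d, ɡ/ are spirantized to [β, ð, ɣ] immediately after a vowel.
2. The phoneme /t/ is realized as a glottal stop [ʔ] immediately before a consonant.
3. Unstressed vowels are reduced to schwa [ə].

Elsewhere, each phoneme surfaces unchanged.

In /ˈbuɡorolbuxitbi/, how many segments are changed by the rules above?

7

Segments that undergo a rule: /ɡ/ → [ɣ] (rule 1); /o/ → [ə] (rule 3); /o/ → [ə] (rule 3); /u/ → [ə] (rule 3); /i/ → [ə] (rule 3); /t/ → [ʔ] (rule 2); /i/ → [ə] (rule 3).
All other segments surface unchanged.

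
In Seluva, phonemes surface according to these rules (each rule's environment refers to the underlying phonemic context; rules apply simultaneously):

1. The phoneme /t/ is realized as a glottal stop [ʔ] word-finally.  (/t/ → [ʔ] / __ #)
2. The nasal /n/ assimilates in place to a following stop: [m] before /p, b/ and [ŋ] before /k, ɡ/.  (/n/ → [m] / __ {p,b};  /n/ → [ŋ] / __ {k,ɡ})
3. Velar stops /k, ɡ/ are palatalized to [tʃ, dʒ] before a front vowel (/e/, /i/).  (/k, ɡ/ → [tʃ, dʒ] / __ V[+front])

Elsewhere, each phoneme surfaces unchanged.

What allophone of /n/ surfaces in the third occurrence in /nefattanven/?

[n]

/n/ (word-final) fails the environment for rule 2, so it stays [n].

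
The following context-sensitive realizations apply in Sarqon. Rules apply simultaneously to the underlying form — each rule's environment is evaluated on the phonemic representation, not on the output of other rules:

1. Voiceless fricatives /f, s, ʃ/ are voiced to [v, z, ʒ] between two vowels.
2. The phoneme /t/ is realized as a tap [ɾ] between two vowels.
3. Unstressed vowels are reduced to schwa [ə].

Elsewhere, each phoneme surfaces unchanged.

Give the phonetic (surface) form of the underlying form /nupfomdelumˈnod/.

[nəpfəmdələmˈnod]

/n/ (word-initial) is unaffected → [n].
/u/ (between /n/ and /p/): in an unstressed syllable, so rule 3 applies → [ə].
/p/ (between /u/ and /f/): no rule targets it → [p].
/f/ (between /p/ and /o/) is in the target of rule 1 but the environment (between two vowels) is not met → [f].
/o/ — between /f/ and /m/, in an unstressed syllable — surfaces as [ə] (rule 3).
/m/ (between /o/ and /d/): no rule targets it → [m].
/d/ — not in any rule's target class → [d].
/e/ meets the environment for rule 3 (in an unstressed syllable) → [ə].
/l/ (between /e/ and /u/): no rule targets it → [l].
Rule 3 applies to /u/ (between /l/ and /m/: in an unstressed syllable) → [ə].
/m/ (between /u/ and /n/): no rule targets it → [m].
/n/ (between /m/ and /o/): no rule targets it → [n].
/o/ (between /n/ and /d/): rule 3 targets it, but not in an unstressed syllable → unchanged [o].
/d/ — not in any rule's target class → [d].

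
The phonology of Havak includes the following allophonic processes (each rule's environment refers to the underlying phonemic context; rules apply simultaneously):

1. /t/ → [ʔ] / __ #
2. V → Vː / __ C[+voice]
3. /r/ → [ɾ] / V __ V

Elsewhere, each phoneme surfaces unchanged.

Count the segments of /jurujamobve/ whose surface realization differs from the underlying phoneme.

Segments that undergo a rule: /u/ → [uː] (rule 2); /r/ → [ɾ] (rule 3); /u/ → [uː] (rule 2); /a/ → [aː] (rule 2); /o/ → [oː] (rule 2).
All other segments surface unchanged.

5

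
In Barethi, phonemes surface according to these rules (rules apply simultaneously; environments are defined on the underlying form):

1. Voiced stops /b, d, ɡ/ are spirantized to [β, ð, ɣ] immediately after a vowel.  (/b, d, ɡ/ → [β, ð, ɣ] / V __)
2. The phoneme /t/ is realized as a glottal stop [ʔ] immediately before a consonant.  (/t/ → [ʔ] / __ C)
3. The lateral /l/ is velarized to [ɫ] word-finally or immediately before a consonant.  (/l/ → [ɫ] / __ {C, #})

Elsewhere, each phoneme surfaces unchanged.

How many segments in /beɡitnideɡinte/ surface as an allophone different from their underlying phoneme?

Segments that undergo a rule: /ɡ/ → [ɣ] (rule 1); /t/ → [ʔ] (rule 2); /d/ → [ð] (rule 1); /ɡ/ → [ɣ] (rule 1).
All other segments surface unchanged.

4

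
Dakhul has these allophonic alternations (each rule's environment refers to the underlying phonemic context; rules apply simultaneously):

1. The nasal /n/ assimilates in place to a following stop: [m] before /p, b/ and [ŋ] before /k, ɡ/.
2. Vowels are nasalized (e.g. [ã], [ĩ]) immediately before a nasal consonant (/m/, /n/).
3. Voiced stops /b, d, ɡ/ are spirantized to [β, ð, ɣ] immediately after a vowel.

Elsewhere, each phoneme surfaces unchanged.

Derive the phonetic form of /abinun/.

[aβĩnũn]

/a/ (word-initial): rule 2 targets it, but not before a nasal consonant → unchanged [a].
/b/ (between /a/ and /i/): immediately after a vowel, so rule 3 applies → [β].
/i/ (between /b/ and /n/): before a nasal consonant, so rule 2 applies → [ĩ].
/n/ (between /i/ and /u/) is in the target of rule 1 but the environment (before a labial or velar stop) is not met → [n].
/u/ — between /n/ and /n/, before a nasal consonant — surfaces as [ũ] (rule 2).
/n/ (word-final) is in the target of rule 1 but the environment (before a labial or velar stop) is not met → [n].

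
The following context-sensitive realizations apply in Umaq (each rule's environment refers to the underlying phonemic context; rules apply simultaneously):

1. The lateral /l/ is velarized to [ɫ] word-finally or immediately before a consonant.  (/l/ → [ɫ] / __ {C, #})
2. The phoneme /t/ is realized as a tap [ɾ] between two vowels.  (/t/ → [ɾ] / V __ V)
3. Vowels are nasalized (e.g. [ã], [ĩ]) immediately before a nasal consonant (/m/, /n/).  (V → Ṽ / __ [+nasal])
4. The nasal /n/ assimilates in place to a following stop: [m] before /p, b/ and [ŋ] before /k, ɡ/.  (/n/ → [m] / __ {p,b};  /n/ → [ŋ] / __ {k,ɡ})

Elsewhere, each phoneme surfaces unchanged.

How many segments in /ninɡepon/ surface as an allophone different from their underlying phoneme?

3

Segments that undergo a rule: /i/ → [ĩ] (rule 3); /n/ → [ŋ] (rule 4); /o/ → [õ] (rule 3).
All other segments surface unchanged.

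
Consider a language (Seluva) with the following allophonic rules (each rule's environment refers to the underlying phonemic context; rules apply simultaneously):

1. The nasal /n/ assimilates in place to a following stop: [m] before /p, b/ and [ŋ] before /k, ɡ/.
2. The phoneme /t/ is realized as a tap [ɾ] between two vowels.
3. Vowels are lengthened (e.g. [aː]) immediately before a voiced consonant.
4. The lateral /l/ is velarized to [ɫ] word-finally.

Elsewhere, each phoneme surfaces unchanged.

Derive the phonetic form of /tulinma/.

[tuːliːnma]

/t/ (word-initial) is in the target of rule 2 but the environment (between two vowels) is not met → [t].
/u/ meets the environment for rule 3 (before a voiced consonant) → [uː].
/l/ — between /u/ and /i/; rule 4 does not apply here → [l].
/i/ (between /l/ and /n/) occurs before a voiced consonant → [iː] by rule 3.
/n/ — between /i/ and /m/; rule 1 does not apply here → [n].
/a/ (word-final) is in the target of rule 3 but the environment (before a voiced consonant) is not met → [a].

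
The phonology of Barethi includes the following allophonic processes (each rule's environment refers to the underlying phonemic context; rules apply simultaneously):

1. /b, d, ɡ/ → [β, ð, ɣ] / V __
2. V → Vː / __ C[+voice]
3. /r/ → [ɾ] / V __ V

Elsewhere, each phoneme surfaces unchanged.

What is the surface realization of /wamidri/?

[waːmiːðri]

/w/ (word-initial) is unaffected → [w].
/a/ (between /w/ and /m/) occurs before a voiced consonant → [aː] by rule 2.
/m/ stays [m].
/i/ meets the environment for rule 2 (before a voiced consonant) → [iː].
/d/ — between /i/ and /r/, immediately after a vowel — surfaces as [ð] (rule 1).
/r/ (between /d/ and /i/) fails the environment for rule 3, so it stays [r].
/i/ — word-final; rule 2 does not apply here → [i].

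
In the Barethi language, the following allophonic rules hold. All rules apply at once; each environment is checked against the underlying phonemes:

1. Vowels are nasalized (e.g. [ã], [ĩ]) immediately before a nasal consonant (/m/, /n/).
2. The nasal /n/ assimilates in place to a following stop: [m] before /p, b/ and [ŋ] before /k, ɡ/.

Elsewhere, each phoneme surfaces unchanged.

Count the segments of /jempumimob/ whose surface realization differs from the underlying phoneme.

Segments that undergo a rule: /e/ → [ẽ] (rule 1); /u/ → [ũ] (rule 1); /i/ → [ĩ] (rule 1).
All other segments surface unchanged.

3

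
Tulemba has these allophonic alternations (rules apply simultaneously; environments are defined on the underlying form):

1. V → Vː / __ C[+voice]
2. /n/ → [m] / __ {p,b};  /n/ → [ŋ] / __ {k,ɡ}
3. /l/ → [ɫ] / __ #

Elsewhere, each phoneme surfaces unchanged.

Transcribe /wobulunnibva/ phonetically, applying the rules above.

[woːbuːluːnniːbva]

/w/ (word-initial): no rule targets it → [w].
Rule 1 applies to /o/ (between /w/ and /b/: before a voiced consonant) → [oː].
/b/ — not in any rule's target class → [b].
/u/ (between /b/ and /l/): before a voiced consonant, so rule 1 applies → [uː].
/l/ (between /u/ and /u/): rule 3 targets it, but not word-finally → unchanged [l].
/u/ meets the environment for rule 1 (before a voiced consonant) → [uː].
/n/ (between /u/ and /n/) is in the target of rule 2 but the environment (before a labial or velar stop) is not met → [n].
/n/ (between /n/ and /i/): rule 2 targets it, but not before a labial or velar stop → unchanged [n].
/i/ meets the environment for rule 1 (before a voiced consonant) → [iː].
/b/ (between /i/ and /v/) is unaffected → [b].
/v/ (between /b/ and /a/) is unaffected → [v].
/a/ — word-final; rule 1 does not apply here → [a].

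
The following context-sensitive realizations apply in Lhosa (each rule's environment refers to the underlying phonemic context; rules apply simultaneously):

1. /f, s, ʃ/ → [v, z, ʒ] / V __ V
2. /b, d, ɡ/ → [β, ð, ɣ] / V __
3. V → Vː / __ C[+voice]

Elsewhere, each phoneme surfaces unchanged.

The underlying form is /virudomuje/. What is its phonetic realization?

[viːruːðoːmuːje]

/v/ — not in any rule's target class → [v].
Rule 3 applies to /i/ (between /v/ and /r/: before a voiced consonant) → [iː].
/r/ (between /i/ and /u/): no rule targets it → [r].
/u/ (between /r/ and /d/): before a voiced consonant, so rule 3 applies → [uː].
/d/ (between /u/ and /o/) occurs immediately after a vowel → [ð] by rule 2.
/o/ — between /d/ and /m/, before a voiced consonant — surfaces as [oː] (rule 3).
/m/ (between /o/ and /u/): no rule targets it → [m].
/u/ — between /m/ and /j/, before a voiced consonant — surfaces as [uː] (rule 3).
/j/ (between /u/ and /e/) is unaffected → [j].
/e/ (word-final) is in the target of rule 3 but the environment (before a voiced consonant) is not met → [e].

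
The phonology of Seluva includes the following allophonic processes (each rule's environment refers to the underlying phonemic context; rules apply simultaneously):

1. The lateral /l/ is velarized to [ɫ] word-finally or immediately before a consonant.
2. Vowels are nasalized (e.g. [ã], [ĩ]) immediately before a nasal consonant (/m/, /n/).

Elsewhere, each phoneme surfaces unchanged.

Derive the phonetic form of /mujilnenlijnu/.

/m/ stays [m].
/u/ (between /m/ and /j/) is in the target of rule 2 but the environment (before a nasal consonant) is not met → [u].
/j/ (between /u/ and /i/): no rule targets it → [j].
/i/ (between /j/ and /l/): rule 2 targets it, but not before a nasal consonant → unchanged [i].
/l/ meets the environment for rule 1 (word-finally or immediately before a consonant) → [ɫ].
/n/ — not in any rule's target class → [n].
/e/ (between /n/ and /n/) occurs before a nasal consonant → [ẽ] by rule 2.
/n/ stays [n].
/l/ (between /n/ and /i/): rule 1 targets it, but not word-finally or immediately before a consonant → unchanged [l].
/i/ (between /l/ and /j/): rule 2 targets it, but not before a nasal consonant → unchanged [i].
/j/ (between /i/ and /n/): no rule targets it → [j].
/n/ stays [n].
/u/ — word-final; rule 2 does not apply here → [u].

[mujiɫnẽnlijnu]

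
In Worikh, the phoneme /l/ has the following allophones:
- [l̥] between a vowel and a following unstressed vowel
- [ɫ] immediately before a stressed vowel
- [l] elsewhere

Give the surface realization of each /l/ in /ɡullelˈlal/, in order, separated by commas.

[l], [l], [l], [ɫ], [l]

Occurrence 1 (position 3): no conditioning environment matches → elsewhere allophone [l].
Occurrence 2 (position 4): no conditioning environment matches → elsewhere allophone [l].
Occurrence 3 (position 6): no conditioning environment matches → elsewhere allophone [l].
Occurrence 4 (position 7): immediately before a stressed vowel → [ɫ].
Occurrence 5 (position 9): no conditioning environment matches → elsewhere allophone [l].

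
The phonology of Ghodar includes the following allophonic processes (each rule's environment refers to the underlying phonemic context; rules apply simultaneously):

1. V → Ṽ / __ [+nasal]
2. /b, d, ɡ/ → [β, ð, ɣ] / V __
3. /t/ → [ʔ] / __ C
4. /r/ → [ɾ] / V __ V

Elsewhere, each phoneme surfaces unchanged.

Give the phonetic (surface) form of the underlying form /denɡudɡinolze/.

[dẽnɡuðɡĩnolze]

/d/ (word-initial): rule 2 targets it, but not immediately after a vowel → unchanged [d].
/e/ meets the environment for rule 1 (before a nasal consonant) → [ẽ].
/n/ — not in any rule's target class → [n].
/ɡ/ (between /n/ and /u/) fails the environment for rule 2, so it stays [ɡ].
/u/ — between /ɡ/ and /d/; rule 1 does not apply here → [u].
/d/ meets the environment for rule 2 (immediately after a vowel) → [ð].
/ɡ/ — between /d/ and /i/; rule 2 does not apply here → [ɡ].
/i/ (between /ɡ/ and /n/): before a nasal consonant, so rule 1 applies → [ĩ].
/n/ (between /i/ and /o/): no rule targets it → [n].
/o/ — between /n/ and /l/; rule 1 does not apply here → [o].
/l/ — not in any rule's target class → [l].
/z/ (between /l/ and /e/) is unaffected → [z].
/e/ (word-final): rule 1 targets it, but not before a nasal consonant → unchanged [e].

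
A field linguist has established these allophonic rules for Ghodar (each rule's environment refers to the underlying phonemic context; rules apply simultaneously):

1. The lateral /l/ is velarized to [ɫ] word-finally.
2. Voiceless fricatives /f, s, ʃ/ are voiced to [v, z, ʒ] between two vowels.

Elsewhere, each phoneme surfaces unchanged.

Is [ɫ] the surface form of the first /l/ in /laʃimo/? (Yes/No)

/l/ (word-initial) is in the target of rule 1 but the environment (word-finally) is not met → [l].
The actual realization is [l], not [ɫ].

No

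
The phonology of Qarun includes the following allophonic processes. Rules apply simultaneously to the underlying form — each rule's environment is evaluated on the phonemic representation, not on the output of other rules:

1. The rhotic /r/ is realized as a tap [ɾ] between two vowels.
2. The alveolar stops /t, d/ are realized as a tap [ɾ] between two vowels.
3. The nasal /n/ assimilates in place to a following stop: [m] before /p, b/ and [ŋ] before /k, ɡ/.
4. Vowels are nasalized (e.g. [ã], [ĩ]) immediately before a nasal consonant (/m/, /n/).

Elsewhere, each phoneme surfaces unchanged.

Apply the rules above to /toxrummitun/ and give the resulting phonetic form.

[toxrũmmiɾũn]

/t/ (word-initial) is in the target of rule 2 but the environment (between two vowels) is not met → [t].
/o/ (between /t/ and /x/): rule 4 targets it, but not before a nasal consonant → unchanged [o].
/x/ (between /o/ and /r/): no rule targets it → [x].
/r/ (between /x/ and /u/) fails the environment for rule 1, so it stays [r].
Rule 4 applies to /u/ (between /r/ and /m/: before a nasal consonant) → [ũ].
/m/ — not in any rule's target class → [m].
/m/ stays [m].
/i/ (between /m/ and /t/) is in the target of rule 4 but the environment (before a nasal consonant) is not met → [i].
/t/ (between /i/ and /u/): between two vowels, so rule 2 applies → [ɾ].
/u/ (between /t/ and /n/) occurs before a nasal consonant → [ũ] by rule 4.
/n/ (word-final) is in the target of rule 3 but the environment (before a labial or velar stop) is not met → [n].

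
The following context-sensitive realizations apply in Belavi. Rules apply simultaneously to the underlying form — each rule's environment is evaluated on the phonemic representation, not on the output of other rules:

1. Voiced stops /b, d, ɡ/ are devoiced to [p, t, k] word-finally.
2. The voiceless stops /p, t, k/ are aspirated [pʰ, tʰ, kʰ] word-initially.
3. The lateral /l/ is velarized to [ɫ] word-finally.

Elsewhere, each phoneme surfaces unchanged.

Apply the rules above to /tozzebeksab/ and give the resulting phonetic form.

[tʰozzebeksap]

Rule 2 applies to /t/ (word-initial: word-initially) → [tʰ].
/o/ stays [o].
/z/ (between /o/ and /z/) is unaffected → [z].
/z/ — not in any rule's target class → [z].
/e/ (between /z/ and /b/): no rule targets it → [e].
/b/ (between /e/ and /e/) is in the target of rule 1 but the environment (word-finally) is not met → [b].
/e/ (between /b/ and /k/): no rule targets it → [e].
/k/ (between /e/ and /s/): rule 2 targets it, but not word-initially → unchanged [k].
/s/ (between /k/ and /a/): no rule targets it → [s].
/a/ stays [a].
/b/ (word-final): word-finally, so rule 1 applies → [p].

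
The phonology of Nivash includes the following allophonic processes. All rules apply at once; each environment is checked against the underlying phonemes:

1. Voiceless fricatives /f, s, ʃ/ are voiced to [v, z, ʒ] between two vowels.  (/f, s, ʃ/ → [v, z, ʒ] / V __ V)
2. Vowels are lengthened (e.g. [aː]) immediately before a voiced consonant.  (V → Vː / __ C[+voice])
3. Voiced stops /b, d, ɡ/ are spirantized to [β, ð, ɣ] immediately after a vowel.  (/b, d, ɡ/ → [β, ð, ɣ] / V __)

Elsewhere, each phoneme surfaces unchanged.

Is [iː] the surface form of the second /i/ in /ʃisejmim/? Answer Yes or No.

Yes

Rule 2 applies to /i/ (between /m/ and /m/: before a voiced consonant) → [iː].
The actual realization is [iː], which matches [iː].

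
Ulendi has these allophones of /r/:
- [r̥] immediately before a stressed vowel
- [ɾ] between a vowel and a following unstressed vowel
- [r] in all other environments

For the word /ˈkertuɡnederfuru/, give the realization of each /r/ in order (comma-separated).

Occurrence 1 (position 3): no conditioning environment matches → elsewhere allophone [r].
Occurrence 2 (position 11): no conditioning environment matches → elsewhere allophone [r].
Occurrence 3 (position 14): between a vowel and a following unstressed vowel → [ɾ].

[r], [r], [ɾ]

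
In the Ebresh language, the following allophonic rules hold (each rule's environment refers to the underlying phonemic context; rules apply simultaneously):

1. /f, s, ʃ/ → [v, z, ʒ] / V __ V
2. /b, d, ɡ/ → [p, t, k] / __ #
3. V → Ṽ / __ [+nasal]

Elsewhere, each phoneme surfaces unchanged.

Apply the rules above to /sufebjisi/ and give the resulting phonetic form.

[suvebjizi]

/s/ (word-initial) fails the environment for rule 1, so it stays [s].
/u/ (between /s/ and /f/) fails the environment for rule 3, so it stays [u].
/f/ — between /u/ and /e/, between two vowels — surfaces as [v] (rule 1).
/e/ (between /f/ and /b/) fails the environment for rule 3, so it stays [e].
/b/ (between /e/ and /j/) is in the target of rule 2 but the environment (word-finally) is not met → [b].
/j/ (between /b/ and /i/): no rule targets it → [j].
/i/ (between /j/ and /s/): rule 3 targets it, but not before a nasal consonant → unchanged [i].
/s/ (between /i/ and /i/) occurs between two vowels → [z] by rule 1.
/i/ (word-final) fails the environment for rule 3, so it stays [i].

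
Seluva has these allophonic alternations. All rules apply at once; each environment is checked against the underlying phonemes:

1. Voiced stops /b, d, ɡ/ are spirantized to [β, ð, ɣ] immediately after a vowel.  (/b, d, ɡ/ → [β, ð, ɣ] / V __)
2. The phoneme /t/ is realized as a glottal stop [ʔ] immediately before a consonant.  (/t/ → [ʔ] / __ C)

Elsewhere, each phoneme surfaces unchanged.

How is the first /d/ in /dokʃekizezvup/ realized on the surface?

/d/ (word-initial) fails the environment for rule 1, so it stays [d].

[d]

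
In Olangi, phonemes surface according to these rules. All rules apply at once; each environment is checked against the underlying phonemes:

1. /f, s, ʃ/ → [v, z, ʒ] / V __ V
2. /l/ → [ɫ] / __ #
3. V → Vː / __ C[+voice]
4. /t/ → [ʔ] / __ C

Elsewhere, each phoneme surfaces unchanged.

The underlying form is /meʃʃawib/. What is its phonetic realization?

[meʃʃaːwiːb]

/m/ — not in any rule's target class → [m].
/e/ (between /m/ and /ʃ/): rule 3 targets it, but not before a voiced consonant → unchanged [e].
/ʃ/ (between /e/ and /ʃ/) fails the environment for rule 1, so it stays [ʃ].
/ʃ/ (between /ʃ/ and /a/): rule 1 targets it, but not between two vowels → unchanged [ʃ].
Rule 3 applies to /a/ (between /ʃ/ and /w/: before a voiced consonant) → [aː].
/w/ stays [w].
/i/ — between /w/ and /b/, before a voiced consonant — surfaces as [iː] (rule 3).
/b/ (word-final): no rule targets it → [b].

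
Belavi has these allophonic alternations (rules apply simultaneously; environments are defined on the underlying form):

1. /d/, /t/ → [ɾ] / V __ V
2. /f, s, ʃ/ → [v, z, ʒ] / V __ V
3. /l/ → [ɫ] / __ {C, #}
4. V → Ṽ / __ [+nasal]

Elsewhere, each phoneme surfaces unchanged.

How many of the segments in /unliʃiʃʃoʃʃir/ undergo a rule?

2

Segments that undergo a rule: /u/ → [ũ] (rule 4); /ʃ/ → [ʒ] (rule 2).
All other segments surface unchanged.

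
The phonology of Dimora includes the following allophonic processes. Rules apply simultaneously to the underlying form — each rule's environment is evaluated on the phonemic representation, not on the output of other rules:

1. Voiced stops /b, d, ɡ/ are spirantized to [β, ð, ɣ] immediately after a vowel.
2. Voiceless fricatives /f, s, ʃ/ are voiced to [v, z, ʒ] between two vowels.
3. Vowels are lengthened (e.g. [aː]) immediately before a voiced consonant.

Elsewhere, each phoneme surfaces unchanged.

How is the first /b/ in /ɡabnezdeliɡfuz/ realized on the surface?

[β]

/b/ (between /a/ and /n/) occurs immediately after a vowel → [β] by rule 1.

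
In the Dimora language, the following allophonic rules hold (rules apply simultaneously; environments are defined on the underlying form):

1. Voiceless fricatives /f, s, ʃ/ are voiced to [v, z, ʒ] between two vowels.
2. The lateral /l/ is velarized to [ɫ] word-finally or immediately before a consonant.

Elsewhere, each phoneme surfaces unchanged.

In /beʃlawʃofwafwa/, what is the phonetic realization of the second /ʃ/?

[ʃ]

/ʃ/ — between /w/ and /o/; rule 1 does not apply here → [ʃ].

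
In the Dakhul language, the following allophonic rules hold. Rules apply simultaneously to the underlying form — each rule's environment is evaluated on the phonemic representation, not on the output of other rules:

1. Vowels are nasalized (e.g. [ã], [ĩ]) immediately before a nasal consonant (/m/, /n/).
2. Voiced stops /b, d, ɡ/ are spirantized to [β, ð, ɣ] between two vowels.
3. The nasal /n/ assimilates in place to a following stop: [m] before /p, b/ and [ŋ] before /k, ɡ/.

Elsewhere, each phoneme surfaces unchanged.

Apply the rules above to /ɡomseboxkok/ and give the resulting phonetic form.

[ɡõmseβoxkok]

/ɡ/ (word-initial) is in the target of rule 2 but the environment (between two vowels) is not met → [ɡ].
Rule 1 applies to /o/ (between /ɡ/ and /m/: before a nasal consonant) → [õ].
/e/ — between /s/ and /b/; rule 1 does not apply here → [e].
Rule 2 applies to /b/ (between /e/ and /o/: between two vowels) → [β].
/o/ (between /b/ and /x/) is in the target of rule 1 but the environment (before a nasal consonant) is not met → [o].
/o/ (between /k/ and /k/) fails the environment for rule 1, so it stays [o].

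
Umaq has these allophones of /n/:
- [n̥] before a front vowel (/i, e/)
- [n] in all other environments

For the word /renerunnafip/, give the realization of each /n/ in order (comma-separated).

[n̥], [n], [n]

Occurrence 1 (position 3): before a front vowel (/i, e/) → [n̥].
Occurrence 2 (position 7): no conditioning environment matches → elsewhere allophone [n].
Occurrence 3 (position 8): no conditioning environment matches → elsewhere allophone [n].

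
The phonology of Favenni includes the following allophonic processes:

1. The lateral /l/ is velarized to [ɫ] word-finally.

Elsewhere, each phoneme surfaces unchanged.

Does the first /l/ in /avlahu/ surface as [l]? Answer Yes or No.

/l/ (between /v/ and /a/) is in the target of rule 1 but the environment (word-finally) is not met → [l].
The actual realization is [l], which matches [l].

Yes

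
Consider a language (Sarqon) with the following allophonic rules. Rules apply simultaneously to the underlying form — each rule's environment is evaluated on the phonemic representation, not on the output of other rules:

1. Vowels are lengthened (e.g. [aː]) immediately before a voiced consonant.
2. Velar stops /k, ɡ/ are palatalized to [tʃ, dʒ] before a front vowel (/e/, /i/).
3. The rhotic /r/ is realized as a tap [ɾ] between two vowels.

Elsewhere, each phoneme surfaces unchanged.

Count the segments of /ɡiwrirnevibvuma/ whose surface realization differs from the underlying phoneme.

6

Segments that undergo a rule: /ɡ/ → [dʒ] (rule 2); /i/ → [iː] (rule 1); /i/ → [iː] (rule 1); /e/ → [eː] (rule 1); /i/ → [iː] (rule 1); /u/ → [uː] (rule 1).
All other segments surface unchanged.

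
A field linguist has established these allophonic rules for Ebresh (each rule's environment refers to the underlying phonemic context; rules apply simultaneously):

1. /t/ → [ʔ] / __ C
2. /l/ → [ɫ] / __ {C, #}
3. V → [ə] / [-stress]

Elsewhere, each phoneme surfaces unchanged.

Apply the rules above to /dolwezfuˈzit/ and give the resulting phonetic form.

/o/ (between /d/ and /l/): in an unstressed syllable, so rule 3 applies → [ə].
Rule 2 applies to /l/ (between /o/ and /w/: word-finally or immediately before a consonant) → [ɫ].
/e/ meets the environment for rule 3 (in an unstressed syllable) → [ə].
/u/ meets the environment for rule 3 (in an unstressed syllable) → [ə].
/i/ (between /z/ and /t/): rule 3 targets it, but not in an unstressed syllable → unchanged [i].
/t/ (word-final) is in the target of rule 1 but the environment (immediately before a consonant) is not met → [t].

[dəɫwəzfəˈzit]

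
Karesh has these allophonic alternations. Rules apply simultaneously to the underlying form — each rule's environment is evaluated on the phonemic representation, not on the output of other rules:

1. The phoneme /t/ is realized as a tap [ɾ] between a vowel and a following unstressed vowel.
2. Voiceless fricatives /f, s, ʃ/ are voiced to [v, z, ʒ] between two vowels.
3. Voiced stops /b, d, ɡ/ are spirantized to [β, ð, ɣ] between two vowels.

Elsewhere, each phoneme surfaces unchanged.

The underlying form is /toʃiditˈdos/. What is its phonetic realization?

/t/ (word-initial) fails the environment for rule 1, so it stays [t].
/o/ — not in any rule's target class → [o].
/ʃ/ (between /o/ and /i/): between two vowels, so rule 2 applies → [ʒ].
/i/ (between /ʃ/ and /d/) is unaffected → [i].
/d/ (between /i/ and /i/): between two vowels, so rule 3 applies → [ð].
/i/ (between /d/ and /t/): no rule targets it → [i].
/t/ (between /i/ and /d/): rule 1 targets it, but not between a vowel and a following unstressed vowel → unchanged [t].
/d/ — between /t/ and /o/; rule 3 does not apply here → [d].
/o/ (between /d/ and /s/) is unaffected → [o].
/s/ (word-final): rule 2 targets it, but not between two vowels → unchanged [s].

[toʒiðitˈdos]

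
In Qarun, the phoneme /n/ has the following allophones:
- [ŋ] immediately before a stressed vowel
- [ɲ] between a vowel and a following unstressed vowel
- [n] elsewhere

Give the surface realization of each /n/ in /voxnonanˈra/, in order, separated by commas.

[n], [ɲ], [n]

Occurrence 1 (position 4): no conditioning environment matches → elsewhere allophone [n].
Occurrence 2 (position 6): between a vowel and a following unstressed vowel → [ɲ].
Occurrence 3 (position 8): no conditioning environment matches → elsewhere allophone [n].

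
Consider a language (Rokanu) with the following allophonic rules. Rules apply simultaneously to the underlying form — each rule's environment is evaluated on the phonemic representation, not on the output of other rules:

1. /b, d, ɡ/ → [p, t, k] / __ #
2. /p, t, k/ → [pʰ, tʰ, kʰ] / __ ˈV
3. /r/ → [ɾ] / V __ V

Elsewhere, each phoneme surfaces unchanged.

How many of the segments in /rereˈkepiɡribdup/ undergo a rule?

Segments that undergo a rule: /r/ → [ɾ] (rule 3); /k/ → [kʰ] (rule 2).
All other segments surface unchanged.

2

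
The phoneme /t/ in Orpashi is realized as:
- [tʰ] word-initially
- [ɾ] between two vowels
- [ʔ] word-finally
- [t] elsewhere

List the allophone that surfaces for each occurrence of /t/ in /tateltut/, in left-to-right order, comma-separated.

[tʰ], [ɾ], [t], [ʔ]

Occurrence 1 (position 1): word-initially → [tʰ].
Occurrence 2 (position 3): between two vowels → [ɾ].
Occurrence 3 (position 6): no conditioning environment matches → elsewhere allophone [t].
Occurrence 4 (position 8): word-finally → [ʔ].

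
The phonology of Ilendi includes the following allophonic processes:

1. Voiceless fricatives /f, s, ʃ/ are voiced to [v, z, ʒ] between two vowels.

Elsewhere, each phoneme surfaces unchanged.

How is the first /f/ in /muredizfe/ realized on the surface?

/f/ (between /z/ and /e/) is in the target of rule 1 but the environment (between two vowels) is not met → [f].

[f]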